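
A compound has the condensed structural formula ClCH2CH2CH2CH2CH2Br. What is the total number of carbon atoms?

Element totals:
  C: 5
  H: 10
  Br: 1
  Cl: 1

5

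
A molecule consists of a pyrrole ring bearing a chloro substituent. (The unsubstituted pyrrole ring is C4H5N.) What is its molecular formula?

C4H4ClN

Atom tally by fragment:
  pyrrole ring core → C:4 H:5 N:1
  (− 1 ring H displaced by substituents)
  + Cl → Cl:1
Element totals:
  C: 4
  H: 4
  Cl: 1
  N: 1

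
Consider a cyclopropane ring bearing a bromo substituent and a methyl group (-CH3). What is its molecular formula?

Atom tally by fragment:
  cyclopropane ring core → C:3 H:6
  (− 2 ring H displaced by substituents)
  + Br → Br:1
  + CH3 → C:1 H:3
Element totals:
  C: 4
  H: 7
  Br: 1

C4H7Br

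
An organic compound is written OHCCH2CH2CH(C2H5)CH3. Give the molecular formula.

C7H14O

Atom tally by fragment:
  OHCCH2 → C:2 H:3 O:1
  CH2 → C:1 H:2
  CH(C2H5) → C:3 H:6
  CH3 → C:1 H:3
Element totals:
  C: 7
  H: 14
  O: 1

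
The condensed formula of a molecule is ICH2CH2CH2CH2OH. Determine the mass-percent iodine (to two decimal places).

Atom tally by fragment:
  ICH2 → C:1 H:2 I:1
  CH2 → C:1 H:2
  CH2 → C:1 H:2
  CH2OH → C:1 H:3 O:1
Element totals:
  C: 4
  H: 9
  I: 1
  O: 1
Molecular formula: C4H9IO.
Molar mass = 200.019 g/mol.
Mass from I: 1 × 126.904 = 126.904 g/mol.
%I = 126.904 / 200.019 × 100 = 63.45%.

63.45%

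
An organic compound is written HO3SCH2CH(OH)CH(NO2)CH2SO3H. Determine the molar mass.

Element totals:
  C: 4
  H: 9
  N: 1
  O: 9
  S: 2
Molecular formula: C4H9NO9S2.
  M = 4(12.011) + 9(1.008) + 14.007 + 9(15.999) + 2(32.06)
    = 48.044 + 9.072 + 14.007 + 143.991 + 64.120 = 279.234

279.23 g/mol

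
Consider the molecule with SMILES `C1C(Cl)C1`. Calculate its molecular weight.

Atom tally by fragment:
  cyclopropane ring core → C:3 H:6
  (− 1 ring H displaced by substituents)
  + Cl → Cl:1
Element totals:
  C: 3
  H: 5
  Cl: 1
Molecular formula: C3H5Cl.
  M = 3(12.011) + 5(1.008) + 35.45
    = 36.033 + 5.040 + 35.450 = 76.523

76.52 g/mol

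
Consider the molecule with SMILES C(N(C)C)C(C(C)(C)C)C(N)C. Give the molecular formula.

Atom tally by fragment:
  (CH3)2NCH2 → C:3 H:8 N:1
  CH(C(CH3)3) → C:5 H:10
  CH(NH2) → C:1 H:3 N:1
  CH3 → C:1 H:3
Element totals:
  C: 10
  H: 24
  N: 2

C10H24N2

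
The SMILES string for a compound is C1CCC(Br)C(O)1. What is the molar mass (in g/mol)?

Atom tally by fragment:
  cyclopentane ring core → C:5 H:10
  (− 2 ring H displaced by substituents)
  + Br → Br:1
  + OH → O:1 H:1
Element totals:
  C: 5
  H: 9
  Br: 1
  O: 1
Molecular formula: C5H9BrO.
  M = 5(12.011) + 9(1.008) + 79.904 + 15.999
    = 60.055 + 9.072 + 79.904 + 15.999 = 165.030

165.03 g/mol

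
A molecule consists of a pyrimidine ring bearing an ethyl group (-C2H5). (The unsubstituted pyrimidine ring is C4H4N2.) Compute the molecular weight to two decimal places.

Atom tally by fragment:
  pyrimidine ring core → C:4 H:4 N:2
  (− 1 ring H displaced by substituents)
  + C2H5 → C:2 H:5
Element totals:
  C: 6
  H: 8
  N: 2
Molecular formula: C6H8N2.
  M = 6(12.011) + 8(1.008) + 2(14.007)
    = 72.066 + 8.064 + 28.014 = 108.144

108.14 g/mol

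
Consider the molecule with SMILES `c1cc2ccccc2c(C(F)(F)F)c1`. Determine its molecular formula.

Atom tally by fragment:
  naphthalene ring system core → C:10 H:8
  (− 1 ring H displaced by substituents)
  + CF3 → C:1 F:3
Element totals:
  C: 11
  H: 7
  F: 3

C11H7F3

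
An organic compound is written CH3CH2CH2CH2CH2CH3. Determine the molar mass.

86.18 g/mol

Atom tally by fragment:
  CH3 → C:1 H:3
  CH2 → C:1 H:2
  CH2 → C:1 H:2
  CH2 → C:1 H:2
  CH2 → C:1 H:2
  CH3 → C:1 H:3
Element totals:
  C: 6
  H: 14
Molecular formula: C6H14.
  M = 6(12.011) + 14(1.008)
    = 72.066 + 14.112 = 86.178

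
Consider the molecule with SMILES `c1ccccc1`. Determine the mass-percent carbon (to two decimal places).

92.26%

Atom tally by fragment:
  benzene ring core → C:6 H:6
Element totals:
  C: 6
  H: 6
Molecular formula: C6H6.
Molar mass = 78.114 g/mol.
Mass from C: 6 × 12.011 = 72.066 g/mol.
%C = 72.066 / 78.114 × 100 = 92.26%.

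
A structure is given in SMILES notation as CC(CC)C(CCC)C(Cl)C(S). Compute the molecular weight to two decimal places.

208.79 g/mol

Atom tally by fragment:
  CH3 → C:1 H:3
  CH(C2H5) → C:3 H:6
  CH(CH2CH2CH3) → C:4 H:8
  CH(Cl) → C:1 H:1 Cl:1
  CH2SH → C:1 H:3 S:1
Element totals:
  C: 10
  H: 21
  Cl: 1
  S: 1
Molecular formula: C10H21ClS.
  M = 10(12.011) + 21(1.008) + 35.45 + 32.06
    = 120.110 + 21.168 + 35.450 + 32.060 = 208.788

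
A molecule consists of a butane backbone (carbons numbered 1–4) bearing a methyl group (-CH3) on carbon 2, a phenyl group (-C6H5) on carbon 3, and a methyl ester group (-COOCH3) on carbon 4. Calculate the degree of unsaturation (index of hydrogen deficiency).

5

Atom tally by fragment:
  CH3 → C:1 H:3
  CH(CH3) → C:2 H:4
  CH(C6H5) → C:7 H:6
  CH2COOCH3 → C:3 H:5 O:2
Element totals:
  C: 13
  H: 18
  O: 2
Molecular formula: C13H18O2.
DoU = (2C + 2 + N − H − X) / 2 = (2·13 + 2 + 0 − 18 − 0) / 2 = 5.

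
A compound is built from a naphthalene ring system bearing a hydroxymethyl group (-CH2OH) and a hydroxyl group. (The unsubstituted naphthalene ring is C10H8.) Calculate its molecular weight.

Atom tally by fragment:
  naphthalene ring system core → C:10 H:8
  (− 2 ring H displaced by substituents)
  + CH2OH → C:1 H:3 O:1
  + OH → O:1 H:1
Element totals:
  C: 11
  H: 10
  O: 2
Molecular formula: C11H10O2.
  M = 11(12.011) + 10(1.008) + 2(15.999)
    = 132.121 + 10.080 + 31.998 = 174.199

174.20 g/mol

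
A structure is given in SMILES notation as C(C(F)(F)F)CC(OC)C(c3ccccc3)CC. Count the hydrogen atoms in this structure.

Atom tally by fragment:
  F3CCH2 → C:2 H:2 F:3
  CH2 → C:1 H:2
  CH(OCH3) → C:2 H:4 O:1
  CH(C6H5) → C:7 H:6
  CH2 → C:1 H:2
  CH3 → C:1 H:3
Element totals:
  C: 14
  H: 19
  F: 3
  O: 1

19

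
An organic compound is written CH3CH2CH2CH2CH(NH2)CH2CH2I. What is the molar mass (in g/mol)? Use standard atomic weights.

Atom tally by fragment:
  CH3 → C:1 H:3
  CH2 → C:1 H:2
  CH2 → C:1 H:2
  CH2 → C:1 H:2
  CH(NH2) → C:1 H:3 N:1
  CH2 → C:1 H:2
  CH2I → C:1 H:2 I:1
Element totals:
  C: 7
  H: 16
  I: 1
  N: 1
Molecular formula: C7H16IN.
  M = 7(12.011) + 16(1.008) + 126.904 + 14.007
    = 84.077 + 16.128 + 126.904 + 14.007 = 241.116

241.12 g/mol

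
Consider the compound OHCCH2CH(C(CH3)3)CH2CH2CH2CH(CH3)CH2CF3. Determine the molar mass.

266.35 g/mol

Atom tally by fragment:
  OHCCH2 → C:2 H:3 O:1
  CH(C(CH3)3) → C:5 H:10
  CH2 → C:1 H:2
  CH2 → C:1 H:2
  CH2 → C:1 H:2
  CH(CH3) → C:2 H:4
  CH2CF3 → C:2 H:2 F:3
Element totals:
  C: 14
  H: 25
  F: 3
  O: 1
Molecular formula: C14H25F3O.
  M = 14(12.011) + 25(1.008) + 3(18.998) + 15.999
    = 168.154 + 25.200 + 56.994 + 15.999 = 266.347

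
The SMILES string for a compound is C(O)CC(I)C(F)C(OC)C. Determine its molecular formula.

Atom tally by fragment:
  HOCH2 → C:1 H:3 O:1
  CH2 → C:1 H:2
  CH(I) → C:1 H:1 I:1
  CH(F) → C:1 H:1 F:1
  CH(OCH3) → C:2 H:4 O:1
  CH3 → C:1 H:3
Element totals:
  C: 7
  H: 14
  F: 1
  I: 1
  O: 2

C7H14FIO2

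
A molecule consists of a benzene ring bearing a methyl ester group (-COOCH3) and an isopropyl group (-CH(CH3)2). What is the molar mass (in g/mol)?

178.23 g/mol

Atom tally by fragment:
  benzene ring core → C:6 H:6
  (− 2 ring H displaced by substituents)
  + COOCH3 → C:2 H:3 O:2
  + CH(CH3)2 → C:3 H:7
Element totals:
  C: 11
  H: 14
  O: 2
Molecular formula: C11H14O2.
  M = 11(12.011) + 14(1.008) + 2(15.999)
    = 132.121 + 14.112 + 31.998 = 178.231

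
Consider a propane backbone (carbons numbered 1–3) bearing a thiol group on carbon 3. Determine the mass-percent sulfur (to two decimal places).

42.10%

Atom tally by fragment:
  CH3 → C:1 H:3
  CH2 → C:1 H:2
  CH2SH → C:1 H:3 S:1
Element totals:
  C: 3
  H: 8
  S: 1
Molecular formula: C3H8S.
Molar mass = 76.157 g/mol.
Mass from S: 1 × 32.06 = 32.060 g/mol.
%S = 32.060 / 76.157 × 100 = 42.10%.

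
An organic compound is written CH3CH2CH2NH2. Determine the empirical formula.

C3H9N

Atom tally by fragment:
  CH3 → C:1 H:3
  CH2 → C:1 H:2
  CH2NH2 → C:1 H:4 N:1
Element totals:
  C: 3
  H: 9
  N: 1
Molecular formula: C3H9N.
gcd of subscripts (3, 9, 1) = 1, so the empirical formula equals the molecular formula.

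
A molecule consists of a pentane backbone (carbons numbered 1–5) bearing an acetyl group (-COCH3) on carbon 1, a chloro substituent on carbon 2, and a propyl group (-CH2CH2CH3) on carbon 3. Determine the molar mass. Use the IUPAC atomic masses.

Atom tally by fragment:
  CH3COCH2 → C:3 H:5 O:1
  CH(Cl) → C:1 H:1 Cl:1
  CH(CH2CH2CH3) → C:4 H:8
  CH2 → C:1 H:2
  CH3 → C:1 H:3
Element totals:
  C: 10
  H: 19
  Cl: 1
  O: 1
Molecular formula: C10H19ClO.
  M = 10(12.011) + 19(1.008) + 35.45 + 15.999
    = 120.110 + 19.152 + 35.450 + 15.999 = 190.711

190.71 g/mol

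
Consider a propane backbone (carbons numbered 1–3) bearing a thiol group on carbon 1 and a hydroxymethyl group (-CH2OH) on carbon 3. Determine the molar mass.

106.18 g/mol

Atom tally by fragment:
  HSCH2 → C:1 H:3 S:1
  CH2 → C:1 H:2
  CH2CH2OH → C:2 H:5 O:1
Element totals:
  C: 4
  H: 10
  O: 1
  S: 1
Molecular formula: C4H10OS.
  M = 4(12.011) + 10(1.008) + 15.999 + 32.06
    = 48.044 + 10.080 + 15.999 + 32.060 = 106.183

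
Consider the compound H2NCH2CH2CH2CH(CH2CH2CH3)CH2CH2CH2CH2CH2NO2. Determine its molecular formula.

Element totals:
  C: 12
  H: 26
  N: 2
  O: 2

C12H26N2O2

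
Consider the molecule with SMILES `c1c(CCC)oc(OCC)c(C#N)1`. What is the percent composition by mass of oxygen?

Atom tally by fragment:
  furan ring core → C:4 H:4 O:1
  (− 3 ring H displaced by substituents)
  + CH2CH2CH3 → C:3 H:7
  + OC2H5 → C:2 H:5 O:1
  + CN → C:1 N:1
Element totals:
  C: 10
  H: 13
  N: 1
  O: 2
Molecular formula: C10H13NO2.
Molar mass = 179.219 g/mol.
Mass from O: 2 × 15.999 = 31.998 g/mol.
%O = 31.998 / 179.219 × 100 = 17.85%.

17.85%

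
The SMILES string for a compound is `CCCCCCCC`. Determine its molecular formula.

C8H18

Atom tally by fragment:
  CH3 → C:1 H:3
  CH2 → C:1 H:2
  CH2 → C:1 H:2
  CH2 → C:1 H:2
  CH2 → C:1 H:2
  CH2 → C:1 H:2
  CH2 → C:1 H:2
  CH3 → C:1 H:3
Element totals:
  C: 8
  H: 18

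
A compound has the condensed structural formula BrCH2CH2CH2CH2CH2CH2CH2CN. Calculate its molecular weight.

204.11 g/mol

Atom tally by fragment:
  BrCH2 → C:1 H:2 Br:1
  CH2 → C:1 H:2
  CH2 → C:1 H:2
  CH2 → C:1 H:2
  CH2 → C:1 H:2
  CH2 → C:1 H:2
  CH2CN → C:2 H:2 N:1
Element totals:
  C: 8
  H: 14
  Br: 1
  N: 1
Molecular formula: C8H14BrN.
  M = 8(12.011) + 14(1.008) + 79.904 + 14.007
    = 96.088 + 14.112 + 79.904 + 14.007 = 204.111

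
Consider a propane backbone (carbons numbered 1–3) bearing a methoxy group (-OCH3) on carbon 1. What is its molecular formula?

Atom tally by fragment:
  CH3OCH2 → C:2 H:5 O:1
  CH2 → C:1 H:2
  CH3 → C:1 H:3
Element totals:
  C: 4
  H: 10
  O: 1

C4H10O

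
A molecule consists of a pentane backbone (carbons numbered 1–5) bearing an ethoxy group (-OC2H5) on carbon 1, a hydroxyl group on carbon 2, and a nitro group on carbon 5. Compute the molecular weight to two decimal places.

Atom tally by fragment:
  C2H5OCH2 → C:3 H:7 O:1
  CH(OH) → C:1 H:2 O:1
  CH2 → C:1 H:2
  CH2 → C:1 H:2
  CH2NO2 → C:1 H:2 N:1 O:2
Element totals:
  C: 7
  H: 15
  N: 1
  O: 4
Molecular formula: C7H15NO4.
  M = 7(12.011) + 15(1.008) + 14.007 + 4(15.999)
    = 84.077 + 15.120 + 14.007 + 63.996 = 177.200

177.20 g/mol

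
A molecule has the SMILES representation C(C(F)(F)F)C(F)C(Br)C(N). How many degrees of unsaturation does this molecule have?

0

Atom tally by fragment:
  F3CCH2 → C:2 H:2 F:3
  CH(F) → C:1 H:1 F:1
  CH(Br) → C:1 H:1 Br:1
  CH2NH2 → C:1 H:4 N:1
Element totals:
  C: 5
  H: 8
  Br: 1
  F: 4
  N: 1
Molecular formula: C5H8BrF4N.
DoU = (2C + 2 + N − H − X) / 2 = (2·5 + 2 + 1 − 8 − 5) / 2 = 0.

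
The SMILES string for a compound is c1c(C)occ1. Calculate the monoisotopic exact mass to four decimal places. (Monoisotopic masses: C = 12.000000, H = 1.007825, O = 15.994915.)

82.0419

Atom tally by fragment:
  furan ring core → C:4 H:4 O:1
  (− 1 ring H displaced by substituents)
  + CH3 → C:1 H:3
Element totals:
  C: 5
  H: 6
  O: 1
Molecular formula: C5H6O.
  M = 5(12.0) + 6(1.007825) + 15.994915
    = 60.000000 + 6.046950 + 15.994915 = 82.041865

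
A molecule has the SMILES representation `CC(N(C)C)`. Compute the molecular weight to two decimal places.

Atom tally by fragment:
  CH3 → C:1 H:3
  CH2N(CH3)2 → C:3 H:8 N:1
Element totals:
  C: 4
  H: 11
  N: 1
Molecular formula: C4H11N.
  M = 4(12.011) + 11(1.008) + 14.007
    = 48.044 + 11.088 + 14.007 = 73.139

73.14 g/mol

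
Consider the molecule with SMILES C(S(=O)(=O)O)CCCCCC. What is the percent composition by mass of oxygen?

26.63%

Atom tally by fragment:
  HO3SCH2 → C:1 H:3 S:1 O:3
  CH2 → C:1 H:2
  CH2 → C:1 H:2
  CH2 → C:1 H:2
  CH2 → C:1 H:2
  CH2 → C:1 H:2
  CH3 → C:1 H:3
Element totals:
  C: 7
  H: 16
  O: 3
  S: 1
Molecular formula: C7H16O3S.
Molar mass = 180.262 g/mol.
Mass from O: 3 × 15.999 = 47.997 g/mol.
%O = 47.997 / 180.262 × 100 = 26.63%.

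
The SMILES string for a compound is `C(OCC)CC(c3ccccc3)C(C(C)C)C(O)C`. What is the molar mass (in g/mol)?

264.41 g/mol

Atom tally by fragment:
  C2H5OCH2 → C:3 H:7 O:1
  CH2 → C:1 H:2
  CH(C6H5) → C:7 H:6
  CH(CH(CH3)2) → C:4 H:8
  CH(OH) → C:1 H:2 O:1
  CH3 → C:1 H:3
Element totals:
  C: 17
  H: 28
  O: 2
Molecular formula: C17H28O2.
  M = 17(12.011) + 28(1.008) + 2(15.999)
    = 204.187 + 28.224 + 31.998 = 264.409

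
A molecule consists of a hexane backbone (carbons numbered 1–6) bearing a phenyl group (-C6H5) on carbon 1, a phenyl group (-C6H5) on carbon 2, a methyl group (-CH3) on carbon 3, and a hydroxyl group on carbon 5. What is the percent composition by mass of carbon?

Atom tally by fragment:
  C6H5CH2 → C:7 H:7
  CH(C6H5) → C:7 H:6
  CH(CH3) → C:2 H:4
  CH2 → C:1 H:2
  CH(OH) → C:1 H:2 O:1
  CH3 → C:1 H:3
Element totals:
  C: 19
  H: 24
  O: 1
Molecular formula: C19H24O.
Molar mass = 268.400 g/mol.
Mass from C: 19 × 12.011 = 228.209 g/mol.
%C = 228.209 / 268.400 × 100 = 85.03%.

85.03%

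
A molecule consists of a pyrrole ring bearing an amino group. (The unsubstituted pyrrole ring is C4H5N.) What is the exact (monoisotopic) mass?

Atom tally by fragment:
  pyrrole ring core → C:4 H:5 N:1
  (− 1 ring H displaced by substituents)
  + NH2 → N:1 H:2
Element totals:
  C: 4
  H: 6
  N: 2
Molecular formula: C4H6N2.
  M = 4(12.0) + 6(1.007825) + 2(14.003074)
    = 48.000000 + 6.046950 + 28.006148 = 82.053098

82.0531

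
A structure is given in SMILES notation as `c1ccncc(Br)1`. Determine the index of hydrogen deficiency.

4

Atom tally by fragment:
  pyridine ring core → C:5 H:5 N:1
  (− 1 ring H displaced by substituents)
  + Br → Br:1
Element totals:
  C: 5
  H: 4
  Br: 1
  N: 1
Molecular formula: C5H4BrN.
DoU = (2C + 2 + N − H − X) / 2 = (2·5 + 2 + 1 − 4 − 1) / 2 = 4.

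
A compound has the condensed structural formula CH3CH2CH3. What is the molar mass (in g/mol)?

44.10 g/mol

Atom tally by fragment:
  CH3 → C:1 H:3
  CH2 → C:1 H:2
  CH3 → C:1 H:3
Element totals:
  C: 3
  H: 8
Molecular formula: C3H8.
  M = 3(12.011) + 8(1.008)
    = 36.033 + 8.064 = 44.097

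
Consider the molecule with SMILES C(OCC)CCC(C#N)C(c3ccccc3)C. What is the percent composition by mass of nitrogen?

Atom tally by fragment:
  C2H5OCH2 → C:3 H:7 O:1
  CH2 → C:1 H:2
  CH2 → C:1 H:2
  CH(CN) → C:2 H:1 N:1
  CH(C6H5) → C:7 H:6
  CH3 → C:1 H:3
Element totals:
  C: 15
  H: 21
  N: 1
  O: 1
Molecular formula: C15H21NO.
Molar mass = 231.339 g/mol.
Mass from N: 1 × 14.007 = 14.007 g/mol.
%N = 14.007 / 231.339 × 100 = 6.05%.

6.05%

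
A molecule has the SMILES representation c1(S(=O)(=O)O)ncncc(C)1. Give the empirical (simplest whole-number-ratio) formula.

C5H6N2O3S

Atom tally by fragment:
  pyrimidine ring core → C:4 H:4 N:2
  (− 2 ring H displaced by substituents)
  + SO3H → S:1 O:3 H:1
  + CH3 → C:1 H:3
Element totals:
  C: 5
  H: 6
  N: 2
  O: 3
  S: 1
Molecular formula: C5H6N2O3S.
gcd of subscripts (5, 6, 2, 3, 1) = 1, so the empirical formula equals the molecular formula.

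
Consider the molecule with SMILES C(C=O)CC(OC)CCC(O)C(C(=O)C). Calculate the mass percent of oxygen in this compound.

29.59%

Atom tally by fragment:
  OHCCH2 → C:2 H:3 O:1
  CH2 → C:1 H:2
  CH(OCH3) → C:2 H:4 O:1
  CH2 → C:1 H:2
  CH2 → C:1 H:2
  CH(OH) → C:1 H:2 O:1
  CH2COCH3 → C:3 H:5 O:1
Element totals:
  C: 11
  H: 20
  O: 4
Molecular formula: C11H20O4.
Molar mass = 216.277 g/mol.
Mass from O: 4 × 15.999 = 63.996 g/mol.
%O = 63.996 / 216.277 × 100 = 29.59%.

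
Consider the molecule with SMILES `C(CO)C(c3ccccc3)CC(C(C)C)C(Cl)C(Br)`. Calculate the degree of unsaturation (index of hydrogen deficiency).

4

Atom tally by fragment:
  HOCH2CH2 → C:2 H:5 O:1
  CH(C6H5) → C:7 H:6
  CH2 → C:1 H:2
  CH(CH(CH3)2) → C:4 H:8
  CH(Cl) → C:1 H:1 Cl:1
  CH2Br → C:1 H:2 Br:1
Element totals:
  C: 16
  H: 24
  Br: 1
  Cl: 1
  O: 1
Molecular formula: C16H24BrClO.
DoU = (2C + 2 + N − H − X) / 2 = (2·16 + 2 + 0 − 24 − 2) / 2 = 4.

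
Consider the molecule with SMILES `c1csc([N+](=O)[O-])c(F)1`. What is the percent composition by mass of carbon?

Atom tally by fragment:
  thiophene ring core → C:4 H:4 S:1
  (− 2 ring H displaced by substituents)
  + NO2 → N:1 O:2
  + F → F:1
Element totals:
  C: 4
  H: 2
  F: 1
  N: 1
  O: 2
  S: 1
Molecular formula: C4H2FNO2S.
Molar mass = 147.123 g/mol.
Mass from C: 4 × 12.011 = 48.044 g/mol.
%C = 48.044 / 147.123 × 100 = 32.66%.

32.66%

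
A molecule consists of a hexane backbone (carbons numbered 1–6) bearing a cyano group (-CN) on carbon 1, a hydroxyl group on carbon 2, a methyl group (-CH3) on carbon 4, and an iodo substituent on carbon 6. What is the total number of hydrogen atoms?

14

Atom tally by fragment:
  NCCH2 → C:2 H:2 N:1
  CH(OH) → C:1 H:2 O:1
  CH2 → C:1 H:2
  CH(CH3) → C:2 H:4
  CH2 → C:1 H:2
  CH2I → C:1 H:2 I:1
Element totals:
  C: 8
  H: 14
  I: 1
  N: 1
  O: 1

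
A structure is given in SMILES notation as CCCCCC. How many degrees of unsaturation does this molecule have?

0

Atom tally by fragment:
  CH3 → C:1 H:3
  CH2 → C:1 H:2
  CH2 → C:1 H:2
  CH2 → C:1 H:2
  CH2 → C:1 H:2
  CH3 → C:1 H:3
Element totals:
  C: 6
  H: 14
Molecular formula: C6H14.
DoU = (2C + 2 + N − H − X) / 2 = (2·6 + 2 + 0 − 14 − 0) / 2 = 0.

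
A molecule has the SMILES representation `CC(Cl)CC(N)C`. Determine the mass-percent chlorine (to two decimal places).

29.15%

Atom tally by fragment:
  CH3 → C:1 H:3
  CH(Cl) → C:1 H:1 Cl:1
  CH2 → C:1 H:2
  CH(NH2) → C:1 H:3 N:1
  CH3 → C:1 H:3
Element totals:
  C: 5
  H: 12
  Cl: 1
  N: 1
Molecular formula: C5H12ClN.
Molar mass = 121.608 g/mol.
Mass from Cl: 1 × 35.45 = 35.450 g/mol.
%Cl = 35.450 / 121.608 × 100 = 29.15%.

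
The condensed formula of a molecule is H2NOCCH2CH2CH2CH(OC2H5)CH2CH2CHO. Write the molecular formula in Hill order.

C10H19NO3

Atom tally by fragment:
  H2NOCCH2 → C:2 H:4 O:1 N:1
  CH2 → C:1 H:2
  CH2 → C:1 H:2
  CH(OC2H5) → C:3 H:6 O:1
  CH2 → C:1 H:2
  CH2CHO → C:2 H:3 O:1
Element totals:
  C: 10
  H: 19
  N: 1
  O: 3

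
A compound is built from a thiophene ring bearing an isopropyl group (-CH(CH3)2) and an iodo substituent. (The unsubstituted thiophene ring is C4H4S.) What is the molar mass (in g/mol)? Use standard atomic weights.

252.11 g/mol

Atom tally by fragment:
  thiophene ring core → C:4 H:4 S:1
  (− 2 ring H displaced by substituents)
  + CH(CH3)2 → C:3 H:7
  + I → I:1
Element totals:
  C: 7
  H: 9
  I: 1
  S: 1
Molecular formula: C7H9IS.
  M = 7(12.011) + 9(1.008) + 126.904 + 32.06
    = 84.077 + 9.072 + 126.904 + 32.060 = 252.113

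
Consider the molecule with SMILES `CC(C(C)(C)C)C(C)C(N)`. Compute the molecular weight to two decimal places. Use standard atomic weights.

143.27 g/mol

Atom tally by fragment:
  CH3 → C:1 H:3
  CH(C(CH3)3) → C:5 H:10
  CH(CH3) → C:2 H:4
  CH2NH2 → C:1 H:4 N:1
Element totals:
  C: 9
  H: 21
  N: 1
Molecular formula: C9H21N.
  M = 9(12.011) + 21(1.008) + 14.007
    = 108.099 + 21.168 + 14.007 = 143.274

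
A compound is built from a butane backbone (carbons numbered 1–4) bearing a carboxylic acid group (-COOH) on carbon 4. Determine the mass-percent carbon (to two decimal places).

Atom tally by fragment:
  CH3 → C:1 H:3
  CH2 → C:1 H:2
  CH2 → C:1 H:2
  CH2COOH → C:2 H:3 O:2
Element totals:
  C: 5
  H: 10
  O: 2
Molecular formula: C5H10O2.
Molar mass = 102.133 g/mol.
Mass from C: 5 × 12.011 = 60.055 g/mol.
%C = 60.055 / 102.133 × 100 = 58.80%.

58.80%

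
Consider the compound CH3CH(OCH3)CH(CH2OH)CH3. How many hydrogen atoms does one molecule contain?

Atom tally by fragment:
  CH3 → C:1 H:3
  CH(OCH3) → C:2 H:4 O:1
  CH(CH2OH) → C:2 H:4 O:1
  CH3 → C:1 H:3
Element totals:
  C: 6
  H: 14
  O: 2

14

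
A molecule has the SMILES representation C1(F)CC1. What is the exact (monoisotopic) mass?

60.0375

Atom tally by fragment:
  cyclopropane ring core → C:3 H:6
  (− 1 ring H displaced by substituents)
  + F → F:1
Element totals:
  C: 3
  H: 5
  F: 1
Molecular formula: C3H5F.
  M = 3(12.0) + 5(1.007825) + 18.998403
    = 36.000000 + 5.039125 + 18.998403 = 60.037528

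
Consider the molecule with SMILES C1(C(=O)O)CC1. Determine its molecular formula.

C4H6O2

Atom tally by fragment:
  cyclopropane ring core → C:3 H:6
  (− 1 ring H displaced by substituents)
  + COOH → C:1 H:1 O:2
Element totals:
  C: 4
  H: 6
  O: 2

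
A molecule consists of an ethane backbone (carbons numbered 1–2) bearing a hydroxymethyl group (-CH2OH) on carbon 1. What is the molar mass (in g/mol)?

60.10 g/mol

Atom tally by fragment:
  HOCH2CH2 → C:2 H:5 O:1
  CH3 → C:1 H:3
Element totals:
  C: 3
  H: 8
  O: 1
Molecular formula: C3H8O.
  M = 3(12.011) + 8(1.008) + 15.999
    = 36.033 + 8.064 + 15.999 = 60.096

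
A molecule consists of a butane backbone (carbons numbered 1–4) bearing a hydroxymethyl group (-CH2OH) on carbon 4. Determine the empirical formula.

C5H12O

Atom tally by fragment:
  CH3 → C:1 H:3
  CH2 → C:1 H:2
  CH2 → C:1 H:2
  CH2CH2OH → C:2 H:5 O:1
Element totals:
  C: 5
  H: 12
  O: 1
Molecular formula: C5H12O.
gcd of subscripts (5, 12, 1) = 1, so the empirical formula equals the molecular formula.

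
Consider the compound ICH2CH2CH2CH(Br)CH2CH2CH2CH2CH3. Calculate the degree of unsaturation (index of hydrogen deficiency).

0

Element totals:
  C: 9
  H: 18
  Br: 1
  I: 1
Molecular formula: C9H18BrI.
DoU = (2C + 2 + N − H − X) / 2 = (2·9 + 2 + 0 − 18 − 2) / 2 = 0.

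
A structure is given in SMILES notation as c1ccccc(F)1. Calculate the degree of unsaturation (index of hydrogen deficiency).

Atom tally by fragment:
  benzene ring core → C:6 H:6
  (− 1 ring H displaced by substituents)
  + F → F:1
Element totals:
  C: 6
  H: 5
  F: 1
Molecular formula: C6H5F.
DoU = (2C + 2 + N − H − X) / 2 = (2·6 + 2 + 0 − 5 − 1) / 2 = 4.

4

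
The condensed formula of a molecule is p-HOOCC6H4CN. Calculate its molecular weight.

Atom tally by fragment:
  benzene ring core → C:6 H:6
  (− 2 ring H displaced by substituents)
  + COOH → C:1 H:1 O:2
  + CN → C:1 N:1
Element totals:
  C: 8
  H: 5
  N: 1
  O: 2
Molecular formula: C8H5NO2.
  M = 8(12.011) + 5(1.008) + 14.007 + 2(15.999)
    = 96.088 + 5.040 + 14.007 + 31.998 = 147.133

147.13 g/mol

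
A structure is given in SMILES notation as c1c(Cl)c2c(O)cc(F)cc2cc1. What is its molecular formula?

C10H6ClFO

Atom tally by fragment:
  naphthalene ring system core → C:10 H:8
  (− 3 ring H displaced by substituents)
  + Cl → Cl:1
  + OH → O:1 H:1
  + F → F:1
Element totals:
  C: 10
  H: 6
  Cl: 1
  F: 1
  O: 1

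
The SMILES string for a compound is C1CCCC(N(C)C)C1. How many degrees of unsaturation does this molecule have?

1

Atom tally by fragment:
  cyclohexane ring core → C:6 H:12
  (− 1 ring H displaced by substituents)
  + N(CH3)2 → N:1 C:2 H:6
Element totals:
  C: 8
  H: 17
  N: 1
Molecular formula: C8H17N.
DoU = (2C + 2 + N − H − X) / 2 = (2·8 + 2 + 1 − 17 − 0) / 2 = 1.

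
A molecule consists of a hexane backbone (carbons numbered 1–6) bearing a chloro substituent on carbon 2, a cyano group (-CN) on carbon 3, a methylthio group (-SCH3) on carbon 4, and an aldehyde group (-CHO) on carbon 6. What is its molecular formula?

Atom tally by fragment:
  CH3 → C:1 H:3
  CH(Cl) → C:1 H:1 Cl:1
  CH(CN) → C:2 H:1 N:1
  CH(SCH3) → C:2 H:4 S:1
  CH2 → C:1 H:2
  CH2CHO → C:2 H:3 O:1
Element totals:
  C: 9
  H: 14
  Cl: 1
  N: 1
  O: 1
  S: 1

C9H14ClNOS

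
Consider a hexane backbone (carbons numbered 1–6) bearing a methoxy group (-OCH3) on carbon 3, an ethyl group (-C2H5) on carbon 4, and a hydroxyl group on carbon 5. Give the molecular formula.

C9H20O2

Atom tally by fragment:
  CH3 → C:1 H:3
  CH2 → C:1 H:2
  CH(OCH3) → C:2 H:4 O:1
  CH(C2H5) → C:3 H:6
  CH(OH) → C:1 H:2 O:1
  CH3 → C:1 H:3
Element totals:
  C: 9
  H: 20
  O: 2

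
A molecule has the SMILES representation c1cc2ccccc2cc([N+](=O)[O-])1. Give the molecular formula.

Atom tally by fragment:
  naphthalene ring system core → C:10 H:8
  (− 1 ring H displaced by substituents)
  + NO2 → N:1 O:2
Element totals:
  C: 10
  H: 7
  N: 1
  O: 2

C10H7NO2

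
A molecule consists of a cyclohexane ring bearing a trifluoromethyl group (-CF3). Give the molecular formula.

C7H11F3

Atom tally by fragment:
  cyclohexane ring core → C:6 H:12
  (− 1 ring H displaced by substituents)
  + CF3 → C:1 F:3
Element totals:
  C: 7
  H: 11
  F: 3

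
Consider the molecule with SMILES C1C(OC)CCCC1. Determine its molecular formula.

C7H14O

Atom tally by fragment:
  cyclohexane ring core → C:6 H:12
  (− 1 ring H displaced by substituents)
  + OCH3 → C:1 H:3 O:1
Element totals:
  C: 7
  H: 14
  O: 1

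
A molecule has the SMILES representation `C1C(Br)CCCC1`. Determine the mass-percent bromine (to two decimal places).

Atom tally by fragment:
  cyclohexane ring core → C:6 H:12
  (− 1 ring H displaced by substituents)
  + Br → Br:1
Element totals:
  C: 6
  H: 11
  Br: 1
Molecular formula: C6H11Br.
Molar mass = 163.058 g/mol.
Mass from Br: 1 × 79.904 = 79.904 g/mol.
%Br = 79.904 / 163.058 × 100 = 49.00%.

49.00%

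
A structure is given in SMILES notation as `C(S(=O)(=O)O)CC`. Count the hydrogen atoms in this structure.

8

Atom tally by fragment:
  HO3SCH2 → C:1 H:3 S:1 O:3
  CH2 → C:1 H:2
  CH3 → C:1 H:3
Element totals:
  C: 3
  H: 8
  O: 3
  S: 1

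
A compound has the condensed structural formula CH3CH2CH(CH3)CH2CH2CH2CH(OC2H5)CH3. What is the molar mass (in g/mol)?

Atom tally by fragment:
  CH3 → C:1 H:3
  CH2 → C:1 H:2
  CH(CH3) → C:2 H:4
  CH2 → C:1 H:2
  CH2 → C:1 H:2
  CH2 → C:1 H:2
  CH(OC2H5) → C:3 H:6 O:1
  CH3 → C:1 H:3
Element totals:
  C: 11
  H: 24
  O: 1
Molecular formula: C11H24O.
  M = 11(12.011) + 24(1.008) + 15.999
    = 132.121 + 24.192 + 15.999 = 172.312

172.31 g/mol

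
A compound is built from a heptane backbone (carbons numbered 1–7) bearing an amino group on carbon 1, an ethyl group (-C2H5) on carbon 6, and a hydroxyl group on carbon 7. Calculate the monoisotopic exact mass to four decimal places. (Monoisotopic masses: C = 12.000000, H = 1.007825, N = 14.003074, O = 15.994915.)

159.1623

Atom tally by fragment:
  H2NCH2 → C:1 H:4 N:1
  CH2 → C:1 H:2
  CH2 → C:1 H:2
  CH2 → C:1 H:2
  CH2 → C:1 H:2
  CH(C2H5) → C:3 H:6
  CH2OH → C:1 H:3 O:1
Element totals:
  C: 9
  H: 21
  N: 1
  O: 1
Molecular formula: C9H21NO.
  M = 9(12.0) + 21(1.007825) + 14.003074 + 15.994915
    = 108.000000 + 21.164325 + 14.003074 + 15.994915 = 159.162314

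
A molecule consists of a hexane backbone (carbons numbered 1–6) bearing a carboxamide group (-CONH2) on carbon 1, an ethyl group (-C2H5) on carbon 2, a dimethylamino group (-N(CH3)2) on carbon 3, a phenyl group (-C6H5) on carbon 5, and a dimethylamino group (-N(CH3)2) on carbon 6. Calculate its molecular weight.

319.49 g/mol

Atom tally by fragment:
  H2NOCCH2 → C:2 H:4 O:1 N:1
  CH(C2H5) → C:3 H:6
  CH(N(CH3)2) → C:3 H:7 N:1
  CH2 → C:1 H:2
  CH(C6H5) → C:7 H:6
  CH2N(CH3)2 → C:3 H:8 N:1
Element totals:
  C: 19
  H: 33
  N: 3
  O: 1
Molecular formula: C19H33N3O.
  M = 19(12.011) + 33(1.008) + 3(14.007) + 15.999
    = 228.209 + 33.264 + 42.021 + 15.999 = 319.493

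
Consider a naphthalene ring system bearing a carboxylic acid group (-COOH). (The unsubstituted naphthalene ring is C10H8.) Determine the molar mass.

Atom tally by fragment:
  naphthalene ring system core → C:10 H:8
  (− 1 ring H displaced by substituents)
  + COOH → C:1 H:1 O:2
Element totals:
  C: 11
  H: 8
  O: 2
Molecular formula: C11H8O2.
  M = 11(12.011) + 8(1.008) + 2(15.999)
    = 132.121 + 8.064 + 31.998 = 172.183

172.18 g/mol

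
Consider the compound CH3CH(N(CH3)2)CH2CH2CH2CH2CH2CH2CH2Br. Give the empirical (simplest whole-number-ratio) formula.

Element totals:
  C: 11
  H: 24
  Br: 1
  N: 1
Molecular formula: C11H24BrN.
gcd of subscripts (1, 11, 24, 1) = 1, so the empirical formula equals the molecular formula.

C11H24BrN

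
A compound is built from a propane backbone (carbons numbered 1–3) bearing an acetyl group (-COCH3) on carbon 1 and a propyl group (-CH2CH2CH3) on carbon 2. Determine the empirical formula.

Atom tally by fragment:
  CH3COCH2 → C:3 H:5 O:1
  CH(CH2CH2CH3) → C:4 H:8
  CH3 → C:1 H:3
Element totals:
  C: 8
  H: 16
  O: 1
Molecular formula: C8H16O.
gcd of subscripts (8, 16, 1) = 1, so the empirical formula equals the molecular formula.

C8H16O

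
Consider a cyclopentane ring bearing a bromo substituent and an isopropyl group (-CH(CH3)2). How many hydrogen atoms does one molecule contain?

Atom tally by fragment:
  cyclopentane ring core → C:5 H:10
  (− 2 ring H displaced by substituents)
  + Br → Br:1
  + CH(CH3)2 → C:3 H:7
Element totals:
  C: 8
  H: 15
  Br: 1

15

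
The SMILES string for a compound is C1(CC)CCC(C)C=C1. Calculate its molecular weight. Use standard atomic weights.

124.23 g/mol

Atom tally by fragment:
  cyclohexene ring core → C:6 H:10
  (− 2 ring H displaced by substituents)
  + C2H5 → C:2 H:5
  + CH3 → C:1 H:3
Element totals:
  C: 9
  H: 16
Molecular formula: C9H16.
  M = 9(12.011) + 16(1.008)
    = 108.099 + 16.128 = 124.227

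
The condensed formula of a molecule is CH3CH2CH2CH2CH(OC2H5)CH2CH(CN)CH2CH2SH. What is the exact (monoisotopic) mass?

Atom tally by fragment:
  CH3 → C:1 H:3
  CH2 → C:1 H:2
  CH2 → C:1 H:2
  CH2 → C:1 H:2
  CH(OC2H5) → C:3 H:6 O:1
  CH2 → C:1 H:2
  CH(CN) → C:2 H:1 N:1
  CH2 → C:1 H:2
  CH2SH → C:1 H:3 S:1
Element totals:
  C: 12
  H: 23
  N: 1
  O: 1
  S: 1
Molecular formula: C12H23NOS.
  M = 12(12.0) + 23(1.007825) + 14.003074 + 15.994915 + 31.972071
    = 144.000000 + 23.179975 + 14.003074 + 15.994915 + 31.972071 = 229.150035

229.1500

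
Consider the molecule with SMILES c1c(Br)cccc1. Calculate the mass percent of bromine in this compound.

50.89%

Atom tally by fragment:
  benzene ring core → C:6 H:6
  (− 1 ring H displaced by substituents)
  + Br → Br:1
Element totals:
  C: 6
  H: 5
  Br: 1
Molecular formula: C6H5Br.
Molar mass = 157.010 g/mol.
Mass from Br: 1 × 79.904 = 79.904 g/mol.
%Br = 79.904 / 157.010 × 100 = 50.89%.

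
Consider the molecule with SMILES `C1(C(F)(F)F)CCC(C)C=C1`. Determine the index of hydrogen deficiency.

Atom tally by fragment:
  cyclohexene ring core → C:6 H:10
  (− 2 ring H displaced by substituents)
  + CF3 → C:1 F:3
  + CH3 → C:1 H:3
Element totals:
  C: 8
  H: 11
  F: 3
Molecular formula: C8H11F3.
DoU = (2C + 2 + N − H − X) / 2 = (2·8 + 2 + 0 − 11 − 3) / 2 = 2.

2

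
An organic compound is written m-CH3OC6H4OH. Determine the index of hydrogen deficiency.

Atom tally by fragment:
  benzene ring core → C:6 H:6
  (− 2 ring H displaced by substituents)
  + OCH3 → C:1 H:3 O:1
  + OH → O:1 H:1
Element totals:
  C: 7
  H: 8
  O: 2
Molecular formula: C7H8O2.
DoU = (2C + 2 + N − H − X) / 2 = (2·7 + 2 + 0 − 8 − 0) / 2 = 4.

4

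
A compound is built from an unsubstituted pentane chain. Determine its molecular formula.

C5H12

Atom tally by fragment:
  CH3 → C:1 H:3
  CH2 → C:1 H:2
  CH2 → C:1 H:2
  CH2 → C:1 H:2
  CH3 → C:1 H:3
Element totals:
  C: 5
  H: 12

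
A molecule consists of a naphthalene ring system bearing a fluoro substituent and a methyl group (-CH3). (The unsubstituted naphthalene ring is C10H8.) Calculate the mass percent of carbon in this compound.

Atom tally by fragment:
  naphthalene ring system core → C:10 H:8
  (− 2 ring H displaced by substituents)
  + F → F:1
  + CH3 → C:1 H:3
Element totals:
  C: 11
  H: 9
  F: 1
Molecular formula: C11H9F.
Molar mass = 160.191 g/mol.
Mass from C: 11 × 12.011 = 132.121 g/mol.
%C = 132.121 / 160.191 × 100 = 82.48%.

82.48%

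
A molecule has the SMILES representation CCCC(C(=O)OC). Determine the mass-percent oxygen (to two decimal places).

Atom tally by fragment:
  CH3 → C:1 H:3
  CH2 → C:1 H:2
  CH2 → C:1 H:2
  CH2COOCH3 → C:3 H:5 O:2
Element totals:
  C: 6
  H: 12
  O: 2
Molecular formula: C6H12O2.
Molar mass = 116.160 g/mol.
Mass from O: 2 × 15.999 = 31.998 g/mol.
%O = 31.998 / 116.160 × 100 = 27.55%.

27.55%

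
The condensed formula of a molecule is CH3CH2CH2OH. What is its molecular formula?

Element totals:
  C: 3
  H: 8
  O: 1

C3H8O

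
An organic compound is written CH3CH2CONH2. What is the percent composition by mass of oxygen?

21.89%

Element totals:
  C: 3
  H: 7
  N: 1
  O: 1
Molecular formula: C3H7NO.
Molar mass = 73.095 g/mol.
Mass from O: 1 × 15.999 = 15.999 g/mol.
%O = 15.999 / 73.095 × 100 = 21.89%.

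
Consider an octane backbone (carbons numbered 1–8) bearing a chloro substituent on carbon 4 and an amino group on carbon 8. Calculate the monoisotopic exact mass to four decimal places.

Atom tally by fragment:
  CH3 → C:1 H:3
  CH2 → C:1 H:2
  CH2 → C:1 H:2
  CH(Cl) → C:1 H:1 Cl:1
  CH2 → C:1 H:2
  CH2 → C:1 H:2
  CH2 → C:1 H:2
  CH2NH2 → C:1 H:4 N:1
Element totals:
  C: 8
  H: 18
  Cl: 1
  N: 1
Molecular formula: C8H18ClN.
  M = 8(12.0) + 18(1.007825) + 34.968853 + 14.003074
    = 96.000000 + 18.140850 + 34.968853 + 14.003074 = 163.112777

163.1128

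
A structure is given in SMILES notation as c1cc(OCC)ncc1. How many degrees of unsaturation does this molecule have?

4

Atom tally by fragment:
  pyridine ring core → C:5 H:5 N:1
  (− 1 ring H displaced by substituents)
  + OC2H5 → C:2 H:5 O:1
Element totals:
  C: 7
  H: 9
  N: 1
  O: 1
Molecular formula: C7H9NO.
DoU = (2C + 2 + N − H − X) / 2 = (2·7 + 2 + 1 − 9 − 0) / 2 = 4.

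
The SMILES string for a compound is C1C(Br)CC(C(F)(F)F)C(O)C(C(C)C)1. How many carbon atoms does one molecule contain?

Atom tally by fragment:
  cyclohexane ring core → C:6 H:12
  (− 4 ring H displaced by substituents)
  + Br → Br:1
  + CF3 → C:1 F:3
  + OH → O:1 H:1
  + CH(CH3)2 → C:3 H:7
Element totals:
  C: 10
  H: 16
  Br: 1
  F: 3
  O: 1

10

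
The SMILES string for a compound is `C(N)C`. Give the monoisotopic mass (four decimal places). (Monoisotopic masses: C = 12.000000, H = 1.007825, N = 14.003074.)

45.0578

Atom tally by fragment:
  H2NCH2 → C:1 H:4 N:1
  CH3 → C:1 H:3
Element totals:
  C: 2
  H: 7
  N: 1
Molecular formula: C2H7N.
  M = 2(12.0) + 7(1.007825) + 14.003074
    = 24.000000 + 7.054775 + 14.003074 = 45.057849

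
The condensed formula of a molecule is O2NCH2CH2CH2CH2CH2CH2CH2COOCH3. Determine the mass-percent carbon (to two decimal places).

53.19%

Atom tally by fragment:
  O2NCH2 → C:1 H:2 N:1 O:2
  CH2 → C:1 H:2
  CH2 → C:1 H:2
  CH2 → C:1 H:2
  CH2 → C:1 H:2
  CH2 → C:1 H:2
  CH2COOCH3 → C:3 H:5 O:2
Element totals:
  C: 9
  H: 17
  N: 1
  O: 4
Molecular formula: C9H17NO4.
Molar mass = 203.238 g/mol.
Mass from C: 9 × 12.011 = 108.099 g/mol.
%C = 108.099 / 203.238 × 100 = 53.19%.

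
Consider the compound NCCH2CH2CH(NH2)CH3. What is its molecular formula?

C5H10N2

Atom tally by fragment:
  NCCH2 → C:2 H:2 N:1
  CH2 → C:1 H:2
  CH(NH2) → C:1 H:3 N:1
  CH3 → C:1 H:3
Element totals:
  C: 5
  H: 10
  N: 2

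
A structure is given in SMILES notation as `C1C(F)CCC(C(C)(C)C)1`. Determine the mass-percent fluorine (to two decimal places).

Atom tally by fragment:
  cyclopentane ring core → C:5 H:10
  (− 2 ring H displaced by substituents)
  + F → F:1
  + C(CH3)3 → C:4 H:9
Element totals:
  C: 9
  H: 17
  F: 1
Molecular formula: C9H17F.
Molar mass = 144.233 g/mol.
Mass from F: 1 × 18.998 = 18.998 g/mol.
%F = 18.998 / 144.233 × 100 = 13.17%.

13.17%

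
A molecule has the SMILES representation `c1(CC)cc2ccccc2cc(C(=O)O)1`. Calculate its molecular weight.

Atom tally by fragment:
  naphthalene ring system core → C:10 H:8
  (− 2 ring H displaced by substituents)
  + C2H5 → C:2 H:5
  + COOH → C:1 H:1 O:2
Element totals:
  C: 13
  H: 12
  O: 2
Molecular formula: C13H12O2.
  M = 13(12.011) + 12(1.008) + 2(15.999)
    = 156.143 + 12.096 + 31.998 = 200.237

200.24 g/mol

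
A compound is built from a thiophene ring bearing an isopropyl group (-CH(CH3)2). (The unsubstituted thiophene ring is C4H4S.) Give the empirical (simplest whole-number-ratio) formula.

Atom tally by fragment:
  thiophene ring core → C:4 H:4 S:1
  (− 1 ring H displaced by substituents)
  + CH(CH3)2 → C:3 H:7
Element totals:
  C: 7
  H: 10
  S: 1
Molecular formula: C7H10S.
gcd of subscripts (7, 10, 1) = 1, so the empirical formula equals the molecular formula.

C7H10S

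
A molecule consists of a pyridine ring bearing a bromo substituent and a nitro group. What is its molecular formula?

Atom tally by fragment:
  pyridine ring core → C:5 H:5 N:1
  (− 2 ring H displaced by substituents)
  + Br → Br:1
  + NO2 → N:1 O:2
Element totals:
  C: 5
  H: 3
  Br: 1
  N: 2
  O: 2

C5H3BrN2O2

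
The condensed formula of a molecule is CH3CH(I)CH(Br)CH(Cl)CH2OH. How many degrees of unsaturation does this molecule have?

Element totals:
  C: 5
  H: 9
  Br: 1
  Cl: 1
  I: 1
  O: 1
Molecular formula: C5H9BrClIO.
DoU = (2C + 2 + N − H − X) / 2 = (2·5 + 2 + 0 − 9 − 3) / 2 = 0.

0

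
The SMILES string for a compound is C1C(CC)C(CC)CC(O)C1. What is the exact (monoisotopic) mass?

156.1514

Atom tally by fragment:
  cyclohexane ring core → C:6 H:12
  (− 3 ring H displaced by substituents)
  + C2H5 → C:2 H:5
  + C2H5 → C:2 H:5
  + OH → O:1 H:1
Element totals:
  C: 10
  H: 20
  O: 1
Molecular formula: C10H20O.
  M = 10(12.0) + 20(1.007825) + 15.994915
    = 120.000000 + 20.156500 + 15.994915 = 156.151415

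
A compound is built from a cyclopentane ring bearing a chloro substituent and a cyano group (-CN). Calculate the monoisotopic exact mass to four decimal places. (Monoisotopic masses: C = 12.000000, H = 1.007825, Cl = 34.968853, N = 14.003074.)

129.0345

Atom tally by fragment:
  cyclopentane ring core → C:5 H:10
  (− 2 ring H displaced by substituents)
  + Cl → Cl:1
  + CN → C:1 N:1
Element totals:
  C: 6
  H: 8
  Cl: 1
  N: 1
Molecular formula: C6H8ClN.
  M = 6(12.0) + 8(1.007825) + 34.968853 + 14.003074
    = 72.000000 + 8.062600 + 34.968853 + 14.003074 = 129.034527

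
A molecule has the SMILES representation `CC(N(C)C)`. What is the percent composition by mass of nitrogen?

Atom tally by fragment:
  CH3 → C:1 H:3
  CH2N(CH3)2 → C:3 H:8 N:1
Element totals:
  C: 4
  H: 11
  N: 1
Molecular formula: C4H11N.
Molar mass = 73.139 g/mol.
Mass from N: 1 × 14.007 = 14.007 g/mol.
%N = 14.007 / 73.139 × 100 = 19.15%.

19.15%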